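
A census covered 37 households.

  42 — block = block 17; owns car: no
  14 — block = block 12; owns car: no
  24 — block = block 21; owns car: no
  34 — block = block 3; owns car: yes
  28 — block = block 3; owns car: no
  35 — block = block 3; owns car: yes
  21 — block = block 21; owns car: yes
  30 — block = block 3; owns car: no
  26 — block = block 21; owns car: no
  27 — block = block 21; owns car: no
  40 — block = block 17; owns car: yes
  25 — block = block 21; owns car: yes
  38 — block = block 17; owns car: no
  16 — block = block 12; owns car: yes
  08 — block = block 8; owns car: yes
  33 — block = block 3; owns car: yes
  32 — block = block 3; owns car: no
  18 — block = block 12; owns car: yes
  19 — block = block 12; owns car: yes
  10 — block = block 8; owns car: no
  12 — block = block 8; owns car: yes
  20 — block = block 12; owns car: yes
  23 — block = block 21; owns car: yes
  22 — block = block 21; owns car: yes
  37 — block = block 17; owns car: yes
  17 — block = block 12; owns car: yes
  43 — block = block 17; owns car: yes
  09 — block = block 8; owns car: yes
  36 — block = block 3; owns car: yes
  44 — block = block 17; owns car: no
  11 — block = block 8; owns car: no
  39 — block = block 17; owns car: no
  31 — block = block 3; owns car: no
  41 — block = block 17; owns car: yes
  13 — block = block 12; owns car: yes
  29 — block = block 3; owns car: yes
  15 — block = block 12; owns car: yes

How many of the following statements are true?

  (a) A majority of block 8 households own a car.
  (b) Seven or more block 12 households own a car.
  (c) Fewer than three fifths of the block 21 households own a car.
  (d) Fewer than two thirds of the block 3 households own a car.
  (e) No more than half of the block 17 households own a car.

5

(a) block 8: |A| = 5, |A ∩ B| = 3; needs |A ∩ B| > |A ∖ B| — true.
(b) block 12: |A| = 8, |A ∩ B| = 7; needs |A ∩ B| ≥ 7 — true.
(c) block 21: |A| = 7, |A ∩ B| = 4; needs |A ∩ B| / |A| < 3/5 — true.
(d) block 3: |A| = 9, |A ∩ B| = 5; needs |A ∩ B| / |A| < 2/3 — true.
(e) block 17: |A| = 8, |A ∩ B| = 4; needs |A ∩ B| ≤ |A ∖ B| — true.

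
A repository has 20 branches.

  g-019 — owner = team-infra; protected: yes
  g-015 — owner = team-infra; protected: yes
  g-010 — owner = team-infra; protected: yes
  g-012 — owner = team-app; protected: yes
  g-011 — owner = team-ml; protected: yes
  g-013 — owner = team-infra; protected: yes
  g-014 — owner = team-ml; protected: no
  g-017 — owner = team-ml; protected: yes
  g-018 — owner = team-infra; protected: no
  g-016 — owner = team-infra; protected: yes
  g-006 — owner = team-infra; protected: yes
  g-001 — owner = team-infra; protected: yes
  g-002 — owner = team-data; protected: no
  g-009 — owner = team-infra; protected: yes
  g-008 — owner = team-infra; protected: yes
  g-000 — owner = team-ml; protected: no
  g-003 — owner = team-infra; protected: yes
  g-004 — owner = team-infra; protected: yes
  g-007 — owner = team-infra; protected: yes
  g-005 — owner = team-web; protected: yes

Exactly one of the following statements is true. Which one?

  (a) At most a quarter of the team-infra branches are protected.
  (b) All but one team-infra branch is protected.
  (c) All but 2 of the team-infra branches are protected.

(b)

|A| = 13, |A ∩ B| = 12, |A ∖ B| = 1.
(a) requires |A ∩ B| / |A| ≤ 1/4: false.
(b) requires |A ∖ B| = 1: true.
(c) requires |A ∖ B| = 2: false.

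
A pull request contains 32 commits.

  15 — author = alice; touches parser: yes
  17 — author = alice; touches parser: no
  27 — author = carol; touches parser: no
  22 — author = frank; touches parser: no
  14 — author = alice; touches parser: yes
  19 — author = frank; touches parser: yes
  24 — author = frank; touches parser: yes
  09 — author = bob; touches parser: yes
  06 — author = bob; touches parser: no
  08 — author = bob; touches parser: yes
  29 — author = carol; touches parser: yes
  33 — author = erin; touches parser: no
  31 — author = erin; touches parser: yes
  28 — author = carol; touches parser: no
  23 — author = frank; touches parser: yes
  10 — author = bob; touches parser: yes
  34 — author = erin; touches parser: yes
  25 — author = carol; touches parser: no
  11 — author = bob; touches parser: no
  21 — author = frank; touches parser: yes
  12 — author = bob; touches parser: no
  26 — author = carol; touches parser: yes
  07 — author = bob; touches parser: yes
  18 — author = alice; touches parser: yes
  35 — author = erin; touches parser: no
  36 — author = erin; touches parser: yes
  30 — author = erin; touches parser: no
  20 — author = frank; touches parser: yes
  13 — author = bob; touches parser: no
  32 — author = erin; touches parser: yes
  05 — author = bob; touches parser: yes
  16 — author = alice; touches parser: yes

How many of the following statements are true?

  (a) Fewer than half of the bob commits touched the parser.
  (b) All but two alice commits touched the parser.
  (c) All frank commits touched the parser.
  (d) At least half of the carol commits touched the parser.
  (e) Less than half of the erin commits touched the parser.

(a) bob: |A| = 9, |A ∩ B| = 5; needs |A ∩ B| < |A ∖ B| — false.
(b) alice: |A| = 5, |A ∩ B| = 4; needs |A ∖ B| = 2 — false.
(c) frank: |A| = 6, |A ∩ B| = 5; needs A ⊆ B, i.e. every element of A is in B (|A ∖ B| = 0) — false.
(d) carol: |A| = 5, |A ∩ B| = 2; needs |A ∩ B| ≥ |A ∖ B| — false.
(e) erin: |A| = 7, |A ∩ B| = 4; needs |A ∩ B| < |A ∖ B| — false.

0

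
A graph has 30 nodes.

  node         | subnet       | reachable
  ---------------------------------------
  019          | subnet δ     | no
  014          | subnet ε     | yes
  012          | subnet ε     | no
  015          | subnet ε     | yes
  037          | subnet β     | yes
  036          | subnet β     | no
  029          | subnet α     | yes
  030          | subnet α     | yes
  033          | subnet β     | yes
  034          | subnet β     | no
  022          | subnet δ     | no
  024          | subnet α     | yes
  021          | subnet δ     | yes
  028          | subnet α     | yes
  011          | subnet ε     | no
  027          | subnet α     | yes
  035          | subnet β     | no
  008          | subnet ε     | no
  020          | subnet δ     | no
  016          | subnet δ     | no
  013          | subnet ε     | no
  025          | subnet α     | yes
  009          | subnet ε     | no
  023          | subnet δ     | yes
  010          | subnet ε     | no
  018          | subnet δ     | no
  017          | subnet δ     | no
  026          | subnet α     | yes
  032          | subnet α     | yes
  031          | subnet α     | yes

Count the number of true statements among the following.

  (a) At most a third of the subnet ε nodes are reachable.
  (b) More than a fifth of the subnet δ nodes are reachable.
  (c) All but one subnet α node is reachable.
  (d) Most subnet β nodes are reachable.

2

(a) subnet ε: |A| = 8, |A ∩ B| = 2; needs |A ∩ B| / |A| ≤ 1/3 — true.
(b) subnet δ: |A| = 8, |A ∩ B| = 2; needs |A ∩ B| / |A| > 1/5 — true.
(c) subnet α: |A| = 9, |A ∩ B| = 9; needs |A ∖ B| = 1 — false.
(d) subnet β: |A| = 5, |A ∩ B| = 2; needs |A ∩ B| > |A ∖ B| — false.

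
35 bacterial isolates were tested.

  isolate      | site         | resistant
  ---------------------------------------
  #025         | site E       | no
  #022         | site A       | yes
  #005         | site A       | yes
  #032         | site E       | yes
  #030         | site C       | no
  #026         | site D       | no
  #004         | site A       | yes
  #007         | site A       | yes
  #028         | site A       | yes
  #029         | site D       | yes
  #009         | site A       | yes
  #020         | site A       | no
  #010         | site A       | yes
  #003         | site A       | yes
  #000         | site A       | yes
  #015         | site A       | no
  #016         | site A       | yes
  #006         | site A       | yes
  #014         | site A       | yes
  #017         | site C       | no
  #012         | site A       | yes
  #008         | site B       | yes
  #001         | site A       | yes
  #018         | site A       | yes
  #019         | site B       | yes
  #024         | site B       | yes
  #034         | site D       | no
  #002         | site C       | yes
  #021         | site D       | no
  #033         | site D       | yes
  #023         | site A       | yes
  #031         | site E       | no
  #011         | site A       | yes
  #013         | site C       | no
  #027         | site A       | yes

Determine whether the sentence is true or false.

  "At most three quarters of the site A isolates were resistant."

'At most three quarters of the site A isolates were resistant' holds iff |A ∩ B| / |A| ≤ 3/4.
|A| = 20, |A ∩ B| = 18, |A ∖ B| = 2.
|A ∩ B|/|A| = 18/20, so the statement is false.

False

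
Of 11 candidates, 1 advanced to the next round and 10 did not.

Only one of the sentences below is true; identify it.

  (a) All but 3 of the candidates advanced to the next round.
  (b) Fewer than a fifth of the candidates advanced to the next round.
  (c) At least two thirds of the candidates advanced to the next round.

(b)

|A| = 11, |A ∩ B| = 1, |A ∖ B| = 10.
(a) requires |A ∖ B| = 3: false.
(b) requires |A ∩ B| / |A| < 1/5: true.
(c) requires |A ∩ B| / |A| ≥ 2/3: false.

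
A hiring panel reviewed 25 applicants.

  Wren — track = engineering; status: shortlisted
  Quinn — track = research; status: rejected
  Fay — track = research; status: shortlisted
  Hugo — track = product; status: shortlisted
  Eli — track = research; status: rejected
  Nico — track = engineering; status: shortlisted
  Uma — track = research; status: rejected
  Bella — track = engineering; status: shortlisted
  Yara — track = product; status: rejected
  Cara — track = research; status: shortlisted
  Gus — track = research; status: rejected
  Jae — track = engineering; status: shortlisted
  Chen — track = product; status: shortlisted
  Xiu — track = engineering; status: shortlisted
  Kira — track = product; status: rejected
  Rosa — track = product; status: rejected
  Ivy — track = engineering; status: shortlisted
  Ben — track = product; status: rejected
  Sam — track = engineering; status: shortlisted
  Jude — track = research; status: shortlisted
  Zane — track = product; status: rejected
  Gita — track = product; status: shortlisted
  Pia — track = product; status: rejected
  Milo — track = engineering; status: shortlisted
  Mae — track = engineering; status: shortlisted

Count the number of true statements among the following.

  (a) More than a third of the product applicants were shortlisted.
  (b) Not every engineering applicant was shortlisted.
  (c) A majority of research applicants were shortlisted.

0

(a) product: |A| = 9, |A ∩ B| = 3; needs |A ∩ B| / |A| > 1/3 — false.
(b) engineering: |A| = 9, |A ∩ B| = 9; needs A ⊄ B (|A ∖ B| ≥ 1) — false.
(c) research: |A| = 7, |A ∩ B| = 3; needs |A ∩ B| > |A ∖ B| — false.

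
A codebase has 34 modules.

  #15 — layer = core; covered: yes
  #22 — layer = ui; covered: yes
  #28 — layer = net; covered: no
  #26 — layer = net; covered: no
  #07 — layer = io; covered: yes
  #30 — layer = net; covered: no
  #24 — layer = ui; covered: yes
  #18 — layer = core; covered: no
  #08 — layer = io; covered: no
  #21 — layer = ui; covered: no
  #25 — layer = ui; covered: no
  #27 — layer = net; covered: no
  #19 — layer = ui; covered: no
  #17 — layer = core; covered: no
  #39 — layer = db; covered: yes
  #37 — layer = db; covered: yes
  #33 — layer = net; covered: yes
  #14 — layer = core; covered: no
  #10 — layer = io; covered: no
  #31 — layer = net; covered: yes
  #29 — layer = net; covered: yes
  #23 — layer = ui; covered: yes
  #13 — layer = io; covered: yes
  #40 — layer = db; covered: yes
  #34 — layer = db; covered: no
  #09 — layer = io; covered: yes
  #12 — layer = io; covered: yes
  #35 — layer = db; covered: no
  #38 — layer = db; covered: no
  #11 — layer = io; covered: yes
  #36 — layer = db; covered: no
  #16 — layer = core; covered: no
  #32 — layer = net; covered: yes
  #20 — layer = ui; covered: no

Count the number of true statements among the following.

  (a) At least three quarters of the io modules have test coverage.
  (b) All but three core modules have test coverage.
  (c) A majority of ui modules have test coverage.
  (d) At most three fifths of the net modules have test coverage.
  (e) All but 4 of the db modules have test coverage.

2

(a) io: |A| = 7, |A ∩ B| = 5; needs |A ∩ B| / |A| ≥ 3/4 — false.
(b) core: |A| = 5, |A ∩ B| = 1; needs |A ∖ B| = 3 — false.
(c) ui: |A| = 7, |A ∩ B| = 3; needs |A ∩ B| > |A ∖ B| — false.
(d) net: |A| = 8, |A ∩ B| = 4; needs |A ∩ B| / |A| ≤ 3/5 — true.
(e) db: |A| = 7, |A ∩ B| = 3; needs |A ∖ B| = 4 — true.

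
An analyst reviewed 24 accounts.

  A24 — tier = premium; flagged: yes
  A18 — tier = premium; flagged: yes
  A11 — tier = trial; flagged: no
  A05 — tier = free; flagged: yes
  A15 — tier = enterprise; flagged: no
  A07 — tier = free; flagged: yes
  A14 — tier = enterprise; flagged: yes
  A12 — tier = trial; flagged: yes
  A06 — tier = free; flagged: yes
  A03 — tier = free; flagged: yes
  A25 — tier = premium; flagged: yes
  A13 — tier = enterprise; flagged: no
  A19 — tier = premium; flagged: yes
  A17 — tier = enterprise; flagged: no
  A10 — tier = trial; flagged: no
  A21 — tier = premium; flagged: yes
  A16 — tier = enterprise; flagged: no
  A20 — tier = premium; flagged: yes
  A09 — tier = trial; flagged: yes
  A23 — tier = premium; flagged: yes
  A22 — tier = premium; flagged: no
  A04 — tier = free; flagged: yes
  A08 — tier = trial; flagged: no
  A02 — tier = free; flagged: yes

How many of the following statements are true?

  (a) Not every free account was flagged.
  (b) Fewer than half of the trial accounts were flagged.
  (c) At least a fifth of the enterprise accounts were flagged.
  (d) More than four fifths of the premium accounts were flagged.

(a) free: |A| = 6, |A ∩ B| = 6; needs A ⊄ B (|A ∖ B| ≥ 1) — false.
(b) trial: |A| = 5, |A ∩ B| = 2; needs |A ∩ B| < |A ∖ B| — true.
(c) enterprise: |A| = 5, |A ∩ B| = 1; needs |A ∩ B| / |A| ≥ 1/5 — true.
(d) premium: |A| = 8, |A ∩ B| = 7; needs |A ∩ B| / |A| > 4/5 — true.

3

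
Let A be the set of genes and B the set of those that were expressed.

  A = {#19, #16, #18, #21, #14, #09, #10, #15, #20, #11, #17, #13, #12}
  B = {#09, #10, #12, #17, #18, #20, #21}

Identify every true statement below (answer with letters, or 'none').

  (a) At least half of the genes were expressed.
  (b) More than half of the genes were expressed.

(a), (b)

|A| = 13, |A ∩ B| = 7, |A ∖ B| = 6.
(a) |A ∩ B| ≥ |A ∖ B|: holds.
(b) |A ∩ B| > |A ∖ B|: holds.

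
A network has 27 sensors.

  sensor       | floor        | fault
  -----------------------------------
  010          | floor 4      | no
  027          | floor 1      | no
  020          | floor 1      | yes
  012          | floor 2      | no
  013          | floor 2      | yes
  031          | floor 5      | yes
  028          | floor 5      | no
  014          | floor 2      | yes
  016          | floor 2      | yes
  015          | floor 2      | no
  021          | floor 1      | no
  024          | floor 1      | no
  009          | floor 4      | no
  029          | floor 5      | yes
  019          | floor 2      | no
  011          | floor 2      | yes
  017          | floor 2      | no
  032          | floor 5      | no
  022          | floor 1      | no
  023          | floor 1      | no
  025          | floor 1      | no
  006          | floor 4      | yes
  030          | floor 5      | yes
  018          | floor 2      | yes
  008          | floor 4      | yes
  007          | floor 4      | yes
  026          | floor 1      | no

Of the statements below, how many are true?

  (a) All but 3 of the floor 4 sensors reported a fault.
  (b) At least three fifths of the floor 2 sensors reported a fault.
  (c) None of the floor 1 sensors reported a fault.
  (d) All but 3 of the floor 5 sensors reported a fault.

(a) floor 4: |A| = 5, |A ∩ B| = 3; needs |A ∖ B| = 3 — false.
(b) floor 2: |A| = 9, |A ∩ B| = 5; needs |A ∩ B| / |A| ≥ 3/5 — false.
(c) floor 1: |A| = 8, |A ∩ B| = 1; needs A ∩ B = ∅ (|A ∩ B| = 0) — false.
(d) floor 5: |A| = 5, |A ∩ B| = 3; needs |A ∖ B| = 3 — false.

0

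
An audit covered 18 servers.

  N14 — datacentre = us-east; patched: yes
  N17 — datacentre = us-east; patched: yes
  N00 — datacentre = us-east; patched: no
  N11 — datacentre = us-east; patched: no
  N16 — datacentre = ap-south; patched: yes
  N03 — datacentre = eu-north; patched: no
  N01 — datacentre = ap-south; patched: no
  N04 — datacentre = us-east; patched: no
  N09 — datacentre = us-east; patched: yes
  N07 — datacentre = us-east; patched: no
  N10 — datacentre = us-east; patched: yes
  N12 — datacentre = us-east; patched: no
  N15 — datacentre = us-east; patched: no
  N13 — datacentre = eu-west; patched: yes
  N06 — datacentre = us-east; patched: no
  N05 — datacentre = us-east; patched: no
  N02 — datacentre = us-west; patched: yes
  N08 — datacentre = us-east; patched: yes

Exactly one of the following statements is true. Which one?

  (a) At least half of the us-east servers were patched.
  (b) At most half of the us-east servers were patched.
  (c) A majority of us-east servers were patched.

(b)

|A| = 13, |A ∩ B| = 5, |A ∖ B| = 8.
(a) requires |A ∩ B| ≥ |A ∖ B|: false.
(b) requires |A ∩ B| ≤ |A ∖ B|: true.
(c) requires |A ∩ B| > |A ∖ B|: false.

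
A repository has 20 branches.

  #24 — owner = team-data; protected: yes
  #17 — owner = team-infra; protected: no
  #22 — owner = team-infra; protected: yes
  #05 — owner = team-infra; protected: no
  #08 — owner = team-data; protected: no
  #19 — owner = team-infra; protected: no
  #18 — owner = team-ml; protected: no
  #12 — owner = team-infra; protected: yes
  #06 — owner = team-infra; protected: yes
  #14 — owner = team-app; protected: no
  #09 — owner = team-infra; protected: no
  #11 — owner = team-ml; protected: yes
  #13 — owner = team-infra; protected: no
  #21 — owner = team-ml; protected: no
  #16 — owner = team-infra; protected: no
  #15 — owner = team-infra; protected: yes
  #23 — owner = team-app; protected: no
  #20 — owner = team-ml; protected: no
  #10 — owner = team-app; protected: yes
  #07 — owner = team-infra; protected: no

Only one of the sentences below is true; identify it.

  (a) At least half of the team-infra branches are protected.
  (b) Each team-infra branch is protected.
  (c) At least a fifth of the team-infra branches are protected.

(c)

|A| = 11, |A ∩ B| = 4, |A ∖ B| = 7.
(a) requires |A ∩ B| ≥ |A ∖ B|: false.
(b) requires A ⊆ B, i.e. every element of A is in B (|A ∖ B| = 0): false.
(c) requires |A ∩ B| / |A| ≥ 1/5: true.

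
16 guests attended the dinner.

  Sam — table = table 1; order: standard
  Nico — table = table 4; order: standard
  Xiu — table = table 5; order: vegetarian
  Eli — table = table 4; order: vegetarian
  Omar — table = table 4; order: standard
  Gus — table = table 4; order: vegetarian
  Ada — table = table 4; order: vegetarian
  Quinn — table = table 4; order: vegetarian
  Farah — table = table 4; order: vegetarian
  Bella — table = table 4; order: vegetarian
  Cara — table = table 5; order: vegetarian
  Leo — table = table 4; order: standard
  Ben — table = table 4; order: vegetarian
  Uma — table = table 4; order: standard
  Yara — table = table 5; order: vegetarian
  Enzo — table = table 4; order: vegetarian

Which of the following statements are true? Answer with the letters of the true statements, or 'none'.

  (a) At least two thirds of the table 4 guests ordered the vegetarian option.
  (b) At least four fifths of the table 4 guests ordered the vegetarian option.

|A| = 12, |A ∩ B| = 8, |A ∖ B| = 4.
(a) |A ∩ B| / |A| ≥ 2/3: holds.
(b) |A ∩ B| / |A| ≥ 4/5: fails.

(a)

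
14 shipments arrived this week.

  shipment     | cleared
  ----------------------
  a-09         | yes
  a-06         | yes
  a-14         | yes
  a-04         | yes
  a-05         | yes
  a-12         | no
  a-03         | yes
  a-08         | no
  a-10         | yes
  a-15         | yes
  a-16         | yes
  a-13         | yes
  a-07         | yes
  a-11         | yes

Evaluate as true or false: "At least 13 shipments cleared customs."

False

The determiner here denotes the relation: |A ∩ B| ≥ 13.
A (the restrictor) = {a-09, a-06, a-14, a-04, a-05, a-12, a-03, a-08, a-10, a-15, a-16, a-13, a-07, a-11}, |A| = 14.
A ∩ B = {a-09, a-06, a-14, a-04, a-05, a-03, a-10, a-15, a-16, a-13, a-07, a-11}, so |A ∩ B| = 12.
|A ∩ B| = 12, so the statement is false.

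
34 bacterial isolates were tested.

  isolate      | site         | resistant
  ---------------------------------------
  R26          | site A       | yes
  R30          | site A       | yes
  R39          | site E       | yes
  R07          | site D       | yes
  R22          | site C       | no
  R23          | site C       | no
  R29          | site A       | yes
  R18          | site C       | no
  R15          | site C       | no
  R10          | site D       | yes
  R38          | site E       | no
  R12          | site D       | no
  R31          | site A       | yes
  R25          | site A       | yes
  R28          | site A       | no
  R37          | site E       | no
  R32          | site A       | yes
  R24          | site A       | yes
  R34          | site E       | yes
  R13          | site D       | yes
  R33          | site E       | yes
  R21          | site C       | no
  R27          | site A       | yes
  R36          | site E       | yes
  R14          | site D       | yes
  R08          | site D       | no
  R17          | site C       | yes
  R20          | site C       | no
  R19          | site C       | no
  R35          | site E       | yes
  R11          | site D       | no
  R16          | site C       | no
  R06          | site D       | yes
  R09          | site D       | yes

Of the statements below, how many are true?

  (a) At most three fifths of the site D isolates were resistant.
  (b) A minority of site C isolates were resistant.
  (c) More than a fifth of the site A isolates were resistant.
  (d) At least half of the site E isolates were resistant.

(a) site D: |A| = 9, |A ∩ B| = 6; needs |A ∩ B| / |A| ≤ 3/5 — false.
(b) site C: |A| = 9, |A ∩ B| = 1; needs |A ∩ B| < |A ∖ B| — true.
(c) site A: |A| = 9, |A ∩ B| = 8; needs |A ∩ B| / |A| > 1/5 — true.
(d) site E: |A| = 7, |A ∩ B| = 5; needs |A ∩ B| ≥ |A ∖ B| — true.

3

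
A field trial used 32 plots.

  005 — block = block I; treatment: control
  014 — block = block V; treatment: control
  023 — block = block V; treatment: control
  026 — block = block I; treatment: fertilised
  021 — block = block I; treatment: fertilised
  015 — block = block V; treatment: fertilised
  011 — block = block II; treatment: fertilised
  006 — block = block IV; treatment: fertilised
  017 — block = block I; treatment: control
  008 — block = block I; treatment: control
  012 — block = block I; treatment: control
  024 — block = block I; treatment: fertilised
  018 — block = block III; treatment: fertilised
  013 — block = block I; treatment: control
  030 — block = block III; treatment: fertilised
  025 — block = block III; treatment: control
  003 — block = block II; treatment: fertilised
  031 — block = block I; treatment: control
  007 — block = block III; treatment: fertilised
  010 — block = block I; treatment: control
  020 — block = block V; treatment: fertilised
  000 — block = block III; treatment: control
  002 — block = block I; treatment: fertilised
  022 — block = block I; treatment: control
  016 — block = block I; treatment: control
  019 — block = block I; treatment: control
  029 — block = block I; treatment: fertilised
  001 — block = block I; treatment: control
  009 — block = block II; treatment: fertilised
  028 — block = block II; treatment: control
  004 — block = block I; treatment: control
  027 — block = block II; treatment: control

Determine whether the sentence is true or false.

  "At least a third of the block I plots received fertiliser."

False

The determiner here denotes the relation: |A ∩ B| / |A| ≥ 1/3.
|A| = 17, |A ∩ B| = 5, |A ∖ B| = 12.
|A ∩ B|/|A| = 5/17, so the statement is false.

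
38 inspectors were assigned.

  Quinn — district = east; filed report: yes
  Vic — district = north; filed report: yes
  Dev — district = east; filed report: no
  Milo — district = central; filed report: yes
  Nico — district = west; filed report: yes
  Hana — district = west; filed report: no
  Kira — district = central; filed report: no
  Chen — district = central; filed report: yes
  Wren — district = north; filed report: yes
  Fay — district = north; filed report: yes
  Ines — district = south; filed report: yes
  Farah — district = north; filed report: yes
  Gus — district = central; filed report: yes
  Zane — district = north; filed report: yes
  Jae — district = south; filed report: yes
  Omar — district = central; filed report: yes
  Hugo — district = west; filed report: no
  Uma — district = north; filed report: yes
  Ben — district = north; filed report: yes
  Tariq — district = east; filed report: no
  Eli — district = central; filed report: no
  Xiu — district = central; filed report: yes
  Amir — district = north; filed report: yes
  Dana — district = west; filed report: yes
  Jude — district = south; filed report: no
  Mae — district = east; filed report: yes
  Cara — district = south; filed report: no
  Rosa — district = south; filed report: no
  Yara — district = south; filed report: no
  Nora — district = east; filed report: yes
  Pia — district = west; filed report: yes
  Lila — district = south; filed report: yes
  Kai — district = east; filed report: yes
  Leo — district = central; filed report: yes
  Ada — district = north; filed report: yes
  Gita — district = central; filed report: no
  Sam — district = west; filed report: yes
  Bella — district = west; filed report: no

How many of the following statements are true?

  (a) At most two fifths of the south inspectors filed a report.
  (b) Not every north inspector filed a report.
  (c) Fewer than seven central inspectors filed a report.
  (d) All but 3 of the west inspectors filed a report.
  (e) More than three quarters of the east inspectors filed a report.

2

(a) south: |A| = 7, |A ∩ B| = 3; needs |A ∩ B| / |A| ≤ 2/5 — false.
(b) north: |A| = 9, |A ∩ B| = 9; needs A ⊄ B (|A ∖ B| ≥ 1) — false.
(c) central: |A| = 9, |A ∩ B| = 6; needs |A ∩ B| < 7 — true.
(d) west: |A| = 7, |A ∩ B| = 4; needs |A ∖ B| = 3 — true.
(e) east: |A| = 6, |A ∩ B| = 4; needs |A ∩ B| / |A| > 3/4 — false.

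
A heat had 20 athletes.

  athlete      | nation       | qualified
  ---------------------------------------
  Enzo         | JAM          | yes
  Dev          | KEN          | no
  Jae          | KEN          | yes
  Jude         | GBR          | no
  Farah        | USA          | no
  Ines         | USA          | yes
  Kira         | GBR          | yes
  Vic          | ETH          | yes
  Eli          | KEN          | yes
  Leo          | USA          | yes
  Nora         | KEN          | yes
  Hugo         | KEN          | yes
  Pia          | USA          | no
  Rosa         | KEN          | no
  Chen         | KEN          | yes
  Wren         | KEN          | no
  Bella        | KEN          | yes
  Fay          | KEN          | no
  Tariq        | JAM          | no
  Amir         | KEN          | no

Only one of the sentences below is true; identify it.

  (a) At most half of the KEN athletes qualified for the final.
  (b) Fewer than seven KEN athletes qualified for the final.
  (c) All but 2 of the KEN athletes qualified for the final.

|A| = 11, |A ∩ B| = 6, |A ∖ B| = 5.
(a) requires |A ∩ B| ≤ |A ∖ B|: false.
(b) requires |A ∩ B| < 7: true.
(c) requires |A ∖ B| = 2: false.

(b)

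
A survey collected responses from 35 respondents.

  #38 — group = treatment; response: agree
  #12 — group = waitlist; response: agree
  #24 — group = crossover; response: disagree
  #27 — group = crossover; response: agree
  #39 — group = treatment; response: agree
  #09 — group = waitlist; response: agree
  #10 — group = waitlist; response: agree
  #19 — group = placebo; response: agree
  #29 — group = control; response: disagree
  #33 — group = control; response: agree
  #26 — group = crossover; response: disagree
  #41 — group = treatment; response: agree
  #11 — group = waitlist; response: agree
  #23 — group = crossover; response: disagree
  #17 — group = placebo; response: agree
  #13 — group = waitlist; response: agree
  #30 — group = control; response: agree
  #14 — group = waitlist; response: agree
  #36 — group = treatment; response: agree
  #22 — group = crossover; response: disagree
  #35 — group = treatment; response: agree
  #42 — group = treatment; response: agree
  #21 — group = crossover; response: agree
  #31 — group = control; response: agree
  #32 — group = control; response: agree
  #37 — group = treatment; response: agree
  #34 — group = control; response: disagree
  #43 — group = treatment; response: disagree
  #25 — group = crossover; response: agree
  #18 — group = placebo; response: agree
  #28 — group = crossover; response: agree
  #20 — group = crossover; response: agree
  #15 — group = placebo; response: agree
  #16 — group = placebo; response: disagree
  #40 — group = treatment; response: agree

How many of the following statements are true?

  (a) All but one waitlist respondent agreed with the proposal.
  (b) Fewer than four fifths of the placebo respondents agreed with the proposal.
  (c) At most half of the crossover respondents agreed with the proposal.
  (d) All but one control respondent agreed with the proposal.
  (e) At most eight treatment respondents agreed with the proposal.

1

(a) waitlist: |A| = 6, |A ∩ B| = 6; needs |A ∖ B| = 1 — false.
(b) placebo: |A| = 5, |A ∩ B| = 4; needs |A ∩ B| / |A| < 4/5 — false.
(c) crossover: |A| = 9, |A ∩ B| = 5; needs |A ∩ B| ≤ |A ∖ B| — false.
(d) control: |A| = 6, |A ∩ B| = 4; needs |A ∖ B| = 1 — false.
(e) treatment: |A| = 9, |A ∩ B| = 8; needs |A ∩ B| ≤ 8 — true.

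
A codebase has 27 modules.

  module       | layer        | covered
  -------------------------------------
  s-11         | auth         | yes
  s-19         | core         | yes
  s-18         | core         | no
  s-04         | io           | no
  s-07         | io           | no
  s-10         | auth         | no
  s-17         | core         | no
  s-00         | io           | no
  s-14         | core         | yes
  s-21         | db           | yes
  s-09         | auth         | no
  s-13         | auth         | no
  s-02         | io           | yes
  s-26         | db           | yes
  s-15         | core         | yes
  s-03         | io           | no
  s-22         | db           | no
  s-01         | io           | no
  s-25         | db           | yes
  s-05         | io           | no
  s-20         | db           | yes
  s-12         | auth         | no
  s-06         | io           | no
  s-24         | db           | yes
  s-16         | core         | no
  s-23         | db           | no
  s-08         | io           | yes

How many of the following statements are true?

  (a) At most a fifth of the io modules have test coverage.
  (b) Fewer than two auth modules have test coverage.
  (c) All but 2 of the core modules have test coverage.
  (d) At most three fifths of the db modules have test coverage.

(a) io: |A| = 9, |A ∩ B| = 2; needs |A ∩ B| / |A| ≤ 1/5 — false.
(b) auth: |A| = 5, |A ∩ B| = 1; needs |A ∩ B| < 2 — true.
(c) core: |A| = 6, |A ∩ B| = 3; needs |A ∖ B| = 2 — false.
(d) db: |A| = 7, |A ∩ B| = 5; needs |A ∩ B| / |A| ≤ 3/5 — false.

1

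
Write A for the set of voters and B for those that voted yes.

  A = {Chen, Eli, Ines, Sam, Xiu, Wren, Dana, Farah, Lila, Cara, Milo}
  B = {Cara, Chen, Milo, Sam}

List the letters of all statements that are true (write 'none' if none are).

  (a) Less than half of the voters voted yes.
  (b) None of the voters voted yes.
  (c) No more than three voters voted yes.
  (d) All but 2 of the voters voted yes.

|A| = 11, |A ∩ B| = 4, |A ∖ B| = 7.
(a) |A ∩ B| < |A ∖ B|: holds.
(b) A ∩ B = ∅ (|A ∩ B| = 0): fails.
(c) |A ∩ B| ≤ 3: fails.
(d) |A ∖ B| = 2: fails.

(a)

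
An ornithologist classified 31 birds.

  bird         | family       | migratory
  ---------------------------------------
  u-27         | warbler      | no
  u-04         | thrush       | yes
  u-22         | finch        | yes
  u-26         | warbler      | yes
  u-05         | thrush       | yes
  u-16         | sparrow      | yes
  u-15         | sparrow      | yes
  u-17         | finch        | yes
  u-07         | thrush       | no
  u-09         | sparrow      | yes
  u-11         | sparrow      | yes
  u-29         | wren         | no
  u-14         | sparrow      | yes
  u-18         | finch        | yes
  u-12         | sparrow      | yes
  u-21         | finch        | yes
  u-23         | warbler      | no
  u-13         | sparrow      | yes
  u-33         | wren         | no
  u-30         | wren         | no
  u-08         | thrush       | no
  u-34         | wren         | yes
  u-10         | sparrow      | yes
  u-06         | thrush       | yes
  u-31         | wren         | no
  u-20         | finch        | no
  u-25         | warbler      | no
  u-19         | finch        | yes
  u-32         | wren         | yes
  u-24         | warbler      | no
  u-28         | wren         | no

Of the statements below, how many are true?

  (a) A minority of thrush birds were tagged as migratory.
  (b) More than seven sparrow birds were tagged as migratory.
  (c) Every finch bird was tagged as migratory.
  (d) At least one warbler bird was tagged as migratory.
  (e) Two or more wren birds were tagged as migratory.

3

(a) thrush: |A| = 5, |A ∩ B| = 3; needs |A ∩ B| < |A ∖ B| — false.
(b) sparrow: |A| = 8, |A ∩ B| = 8; needs |A ∩ B| > 7 — true.
(c) finch: |A| = 6, |A ∩ B| = 5; needs A ⊆ B, i.e. every element of A is in B (|A ∖ B| = 0) — false.
(d) warbler: |A| = 5, |A ∩ B| = 1; needs A ∩ B ≠ ∅ (|A ∩ B| ≥ 1) — true.
(e) wren: |A| = 7, |A ∩ B| = 2; needs |A ∩ B| ≥ 2 — true.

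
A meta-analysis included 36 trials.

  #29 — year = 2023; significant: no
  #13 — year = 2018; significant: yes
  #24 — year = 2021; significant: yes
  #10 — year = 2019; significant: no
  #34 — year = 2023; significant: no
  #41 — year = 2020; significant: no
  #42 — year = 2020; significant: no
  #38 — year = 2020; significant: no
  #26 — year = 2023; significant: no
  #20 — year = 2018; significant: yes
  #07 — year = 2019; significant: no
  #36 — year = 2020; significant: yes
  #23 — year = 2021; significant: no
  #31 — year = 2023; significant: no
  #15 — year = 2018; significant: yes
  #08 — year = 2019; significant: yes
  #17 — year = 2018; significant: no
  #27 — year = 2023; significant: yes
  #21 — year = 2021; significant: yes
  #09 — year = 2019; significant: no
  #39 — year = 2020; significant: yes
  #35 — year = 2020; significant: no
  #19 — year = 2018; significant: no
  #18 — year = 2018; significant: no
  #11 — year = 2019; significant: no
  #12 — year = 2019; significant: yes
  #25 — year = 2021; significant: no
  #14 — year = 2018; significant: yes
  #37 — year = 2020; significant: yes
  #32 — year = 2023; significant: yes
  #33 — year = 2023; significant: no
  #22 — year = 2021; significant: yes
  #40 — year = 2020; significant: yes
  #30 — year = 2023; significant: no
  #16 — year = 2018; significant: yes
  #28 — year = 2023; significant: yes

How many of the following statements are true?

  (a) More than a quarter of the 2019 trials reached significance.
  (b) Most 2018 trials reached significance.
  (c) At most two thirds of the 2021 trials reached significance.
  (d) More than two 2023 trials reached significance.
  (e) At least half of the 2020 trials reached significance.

5

(a) 2019: |A| = 6, |A ∩ B| = 2; needs |A ∩ B| / |A| > 1/4 — true.
(b) 2018: |A| = 8, |A ∩ B| = 5; needs |A ∩ B| > |A ∖ B| — true.
(c) 2021: |A| = 5, |A ∩ B| = 3; needs |A ∩ B| / |A| ≤ 2/3 — true.
(d) 2023: |A| = 9, |A ∩ B| = 3; needs |A ∩ B| > 2 — true.
(e) 2020: |A| = 8, |A ∩ B| = 4; needs |A ∩ B| ≥ |A ∖ B| — true.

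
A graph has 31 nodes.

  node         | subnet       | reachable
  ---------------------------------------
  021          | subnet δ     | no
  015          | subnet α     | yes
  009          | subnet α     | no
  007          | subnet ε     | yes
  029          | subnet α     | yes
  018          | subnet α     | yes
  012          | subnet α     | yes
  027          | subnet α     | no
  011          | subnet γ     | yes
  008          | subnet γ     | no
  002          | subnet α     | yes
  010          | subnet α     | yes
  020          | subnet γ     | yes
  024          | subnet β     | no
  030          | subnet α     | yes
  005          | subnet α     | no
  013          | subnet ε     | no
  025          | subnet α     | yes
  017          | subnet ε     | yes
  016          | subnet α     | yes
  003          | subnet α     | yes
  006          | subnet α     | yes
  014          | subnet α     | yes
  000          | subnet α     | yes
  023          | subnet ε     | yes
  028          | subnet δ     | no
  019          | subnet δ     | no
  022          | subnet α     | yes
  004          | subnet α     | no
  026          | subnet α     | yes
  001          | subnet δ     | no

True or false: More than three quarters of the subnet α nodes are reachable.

True

Truth condition: |A ∩ B| / |A| > 3/4.
|A| = 19, |A ∩ B| = 15, |A ∖ B| = 4.
|A ∩ B|/|A| = 15/19, so the statement is true.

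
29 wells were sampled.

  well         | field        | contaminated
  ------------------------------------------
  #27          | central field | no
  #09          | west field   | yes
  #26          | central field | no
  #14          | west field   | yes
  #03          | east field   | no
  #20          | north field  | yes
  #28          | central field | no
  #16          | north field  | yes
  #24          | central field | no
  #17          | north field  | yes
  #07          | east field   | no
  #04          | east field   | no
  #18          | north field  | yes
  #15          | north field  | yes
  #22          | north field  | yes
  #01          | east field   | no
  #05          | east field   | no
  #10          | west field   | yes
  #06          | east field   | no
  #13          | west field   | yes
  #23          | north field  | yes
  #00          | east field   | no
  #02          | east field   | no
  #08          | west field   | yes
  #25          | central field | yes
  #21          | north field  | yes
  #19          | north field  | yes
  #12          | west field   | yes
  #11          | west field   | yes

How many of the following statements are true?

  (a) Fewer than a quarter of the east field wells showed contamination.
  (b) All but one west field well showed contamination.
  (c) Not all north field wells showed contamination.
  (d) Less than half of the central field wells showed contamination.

2

(a) east field: |A| = 8, |A ∩ B| = 0; needs |A ∩ B| / |A| < 1/4 — true.
(b) west field: |A| = 7, |A ∩ B| = 7; needs |A ∖ B| = 1 — false.
(c) north field: |A| = 9, |A ∩ B| = 9; needs A ⊄ B (|A ∖ B| ≥ 1) — false.
(d) central field: |A| = 5, |A ∩ B| = 1; needs |A ∩ B| < |A ∖ B| — true.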